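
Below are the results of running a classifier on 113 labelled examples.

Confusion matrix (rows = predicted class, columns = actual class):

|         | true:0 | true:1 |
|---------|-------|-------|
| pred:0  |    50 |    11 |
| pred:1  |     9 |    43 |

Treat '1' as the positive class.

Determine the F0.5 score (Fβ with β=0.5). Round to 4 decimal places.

0.8206

Fβ = (1+β²)·TP / ((1+β²)·TP + β²·FN + FP), with β²=1/4
= 1.25·43 / (1.25·43 + 0.25·11 + 9) = 0.8206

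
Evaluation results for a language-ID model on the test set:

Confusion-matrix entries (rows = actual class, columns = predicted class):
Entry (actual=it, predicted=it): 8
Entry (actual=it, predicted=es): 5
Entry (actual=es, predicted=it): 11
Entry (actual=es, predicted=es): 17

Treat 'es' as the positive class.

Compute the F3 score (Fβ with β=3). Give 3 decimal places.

Fβ = (1+β²)·TP / ((1+β²)·TP + β²·FN + FP), with β²=9
= 10·17 / (10·17 + 9·11 + 5) = 0.620

0.620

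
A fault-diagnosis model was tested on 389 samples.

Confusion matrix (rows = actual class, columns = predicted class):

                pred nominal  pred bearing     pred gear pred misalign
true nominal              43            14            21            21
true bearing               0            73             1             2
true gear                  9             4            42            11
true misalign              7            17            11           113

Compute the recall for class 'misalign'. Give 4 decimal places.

One-vs-rest for 'misalign': TP = diagonal; FP = other classes predicted 'misalign'; FN = 'misalign' predicted as other.
recall = TP/(TP+FN).
misalign: TP=113, FN=7+17+11=35 → 113/148 = 0.76351

0.7635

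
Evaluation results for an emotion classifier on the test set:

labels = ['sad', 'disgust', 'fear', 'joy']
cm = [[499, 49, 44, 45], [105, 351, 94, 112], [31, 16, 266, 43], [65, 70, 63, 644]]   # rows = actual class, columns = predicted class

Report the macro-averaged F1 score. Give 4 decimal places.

0.6921

Per-class F1 score (2·TP/(2·TP+FP+FN)):
  sad: TP=499, FP=105+31+65=201, FN=49+44+45=138 → 998/1337 = 0.74645
  disgust: TP=351, FP=49+16+70=135, FN=105+94+112=311 → 702/1148 = 0.61150
  fear: TP=266, FP=44+94+63=201, FN=31+16+43=90 → 532/823 = 0.64642
  joy: TP=644, FP=45+112+43=200, FN=65+70+63=198 → 1288/1686 = 0.76394
Macro-F1 score = mean = (0.74645 + 0.61150 + 0.64642 + 0.76394) / 4 = 0.6921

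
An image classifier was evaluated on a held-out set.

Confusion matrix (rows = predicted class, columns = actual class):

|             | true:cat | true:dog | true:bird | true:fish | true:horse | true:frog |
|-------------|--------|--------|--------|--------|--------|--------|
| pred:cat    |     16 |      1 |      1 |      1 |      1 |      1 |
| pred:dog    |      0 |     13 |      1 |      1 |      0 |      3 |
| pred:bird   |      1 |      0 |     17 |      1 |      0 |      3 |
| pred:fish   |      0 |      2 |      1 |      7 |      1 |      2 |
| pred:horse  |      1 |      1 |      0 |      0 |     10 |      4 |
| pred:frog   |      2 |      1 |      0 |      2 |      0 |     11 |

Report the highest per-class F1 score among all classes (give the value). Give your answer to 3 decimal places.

Per-class F1 score (2·TP/(2·TP+FP+FN)):
  cat: TP=16, FP=1+1+1+1+1=5, FN=0+1+0+1+2=4 → 32/41 = 0.7805
  dog: TP=13, FP=0+1+1+0+3=5, FN=1+0+2+1+1=5 → 26/36 = 0.7222
  bird: TP=17, FP=1+0+1+0+3=5, FN=1+1+1+0+0=3 → 34/42 = 0.8095
  fish: TP=7, FP=0+2+1+1+2=6, FN=1+1+1+0+2=5 → 14/25 = 0.5600
  horse: TP=10, FP=1+1+0+0+4=6, FN=1+0+0+1+0=2 → 20/28 = 0.7143
  frog: TP=11, FP=2+1+0+2+0=5, FN=1+3+3+2+4=13 → 22/40 = 0.5500
Highest is class 'bird' with F1 score = 0.810.

0.810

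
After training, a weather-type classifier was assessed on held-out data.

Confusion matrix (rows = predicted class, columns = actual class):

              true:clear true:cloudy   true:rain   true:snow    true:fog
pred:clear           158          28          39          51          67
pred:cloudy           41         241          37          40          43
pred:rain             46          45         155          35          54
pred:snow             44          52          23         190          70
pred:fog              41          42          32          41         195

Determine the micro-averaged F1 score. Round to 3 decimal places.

0.519

Micro-averaging pools counts across classes: ΣTP=939, ΣFP=871, ΣFN=871.
Micro-F1 score = 2·TP/(2·TP+FP+FN) on pooled counts = 0.519 (equals overall accuracy in single-label multiclass).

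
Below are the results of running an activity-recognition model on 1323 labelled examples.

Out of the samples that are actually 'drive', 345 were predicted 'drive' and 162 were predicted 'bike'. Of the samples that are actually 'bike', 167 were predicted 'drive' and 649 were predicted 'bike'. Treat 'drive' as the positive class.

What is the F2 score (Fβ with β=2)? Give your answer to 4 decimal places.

Fβ = (1+β²)·TP / ((1+β²)·TP + β²·FN + FP), with β²=4
= 5·345 / (5·345 + 4·162 + 167) = 0.6791

0.6791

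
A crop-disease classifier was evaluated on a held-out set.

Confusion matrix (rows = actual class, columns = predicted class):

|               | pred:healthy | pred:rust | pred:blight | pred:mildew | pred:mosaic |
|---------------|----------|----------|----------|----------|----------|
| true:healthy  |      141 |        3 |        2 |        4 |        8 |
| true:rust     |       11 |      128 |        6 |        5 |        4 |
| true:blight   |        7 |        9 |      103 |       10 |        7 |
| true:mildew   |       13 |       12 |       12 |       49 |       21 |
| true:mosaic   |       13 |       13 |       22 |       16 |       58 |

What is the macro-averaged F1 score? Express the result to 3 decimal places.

Per-class F1 score (2·TP/(2·TP+FP+FN)):
  healthy: TP=141, FP=11+7+13+13=44, FN=3+2+4+8=17 → 282/343 = 0.8222
  rust: TP=128, FP=3+9+12+13=37, FN=11+6+5+4=26 → 256/319 = 0.8025
  blight: TP=103, FP=2+6+12+22=42, FN=7+9+10+7=33 → 206/281 = 0.7331
  mildew: TP=49, FP=4+5+10+16=35, FN=13+12+12+21=58 → 98/191 = 0.5131
  mosaic: TP=58, FP=8+4+7+21=40, FN=13+13+22+16=64 → 116/220 = 0.5273
Macro-F1 score = mean = (0.8222 + 0.8025 + 0.7331 + 0.5131 + 0.5273) / 5 = 0.680

0.680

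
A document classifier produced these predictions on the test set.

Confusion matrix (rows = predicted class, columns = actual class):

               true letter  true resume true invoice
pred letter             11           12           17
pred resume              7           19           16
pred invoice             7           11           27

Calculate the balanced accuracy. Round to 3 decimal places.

Balanced accuracy = mean of per-class recall.
  letter: recall = 11/25 = 0.4400
  resume: recall = 19/42 = 0.4524
  invoice: recall = 27/60 = 0.4500
Mean = (0.4400 + 0.4524 + 0.4500) / 3 = 0.447

0.447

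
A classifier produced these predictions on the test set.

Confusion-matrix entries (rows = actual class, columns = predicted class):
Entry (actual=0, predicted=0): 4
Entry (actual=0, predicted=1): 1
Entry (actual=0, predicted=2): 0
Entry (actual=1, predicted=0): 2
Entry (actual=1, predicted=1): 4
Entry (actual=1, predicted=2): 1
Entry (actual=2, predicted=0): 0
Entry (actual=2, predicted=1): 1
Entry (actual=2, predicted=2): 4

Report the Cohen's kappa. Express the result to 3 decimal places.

Observed agreement pₒ = trace/N = 12/17 = 0.7059
Expected agreement pₑ = Σ (rowᵢ·colᵢ)/N² = (5·6 + 7·6 + 5·5)/17² = 0.3356
κ = (pₒ − pₑ)/(1 − pₑ) = (0.7059 − 0.3356)/(1 − 0.3356) = 0.557

0.557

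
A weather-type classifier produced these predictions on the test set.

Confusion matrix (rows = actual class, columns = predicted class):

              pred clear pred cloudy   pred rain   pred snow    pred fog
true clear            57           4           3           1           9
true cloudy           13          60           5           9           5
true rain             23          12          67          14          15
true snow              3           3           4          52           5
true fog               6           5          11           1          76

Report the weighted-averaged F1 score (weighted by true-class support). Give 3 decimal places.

0.671

Per-class F1 score (2·TP/(2·TP+FP+FN)):
  clear: TP=57, FP=13+23+3+6=45, FN=4+3+1+9=17 → 114/176 = 0.6477
  cloudy: TP=60, FP=4+12+3+5=24, FN=13+5+9+5=32 → 120/176 = 0.6818
  rain: TP=67, FP=3+5+4+11=23, FN=23+12+14+15=64 → 134/221 = 0.6063
  snow: TP=52, FP=1+9+14+1=25, FN=3+3+4+5=15 → 104/144 = 0.7222
  fog: TP=76, FP=9+5+15+5=34, FN=6+5+11+1=23 → 152/209 = 0.7273
Weighted-F1 score = Σ (supportᵢ/N)·F1 scoreᵢ with N=463: (74/463)·0.6477 + (92/463)·0.6818 + (131/463)·0.6063 + (67/463)·0.7222 + (99/463)·0.7273 = 0.671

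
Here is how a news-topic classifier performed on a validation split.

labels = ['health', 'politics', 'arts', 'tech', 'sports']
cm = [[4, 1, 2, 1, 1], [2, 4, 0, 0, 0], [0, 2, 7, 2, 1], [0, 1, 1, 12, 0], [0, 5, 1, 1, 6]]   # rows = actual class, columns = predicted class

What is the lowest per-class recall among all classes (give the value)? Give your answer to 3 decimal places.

0.444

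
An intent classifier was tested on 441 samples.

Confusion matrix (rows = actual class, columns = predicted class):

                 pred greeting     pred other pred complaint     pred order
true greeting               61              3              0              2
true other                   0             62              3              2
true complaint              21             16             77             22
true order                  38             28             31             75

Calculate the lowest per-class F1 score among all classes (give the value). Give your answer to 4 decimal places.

Per-class F1 score (2·TP/(2·TP+FP+FN)):
  greeting: TP=61, FP=0+21+38=59, FN=3+0+2=5 → 122/186 = 0.65591
  other: TP=62, FP=3+16+28=47, FN=0+3+2=5 → 124/176 = 0.70455
  complaint: TP=77, FP=0+3+31=34, FN=21+16+22=59 → 154/247 = 0.62348
  order: TP=75, FP=2+2+22=26, FN=38+28+31=97 → 150/273 = 0.54945
Lowest is class 'order' with F1 score = 0.5495.

0.5495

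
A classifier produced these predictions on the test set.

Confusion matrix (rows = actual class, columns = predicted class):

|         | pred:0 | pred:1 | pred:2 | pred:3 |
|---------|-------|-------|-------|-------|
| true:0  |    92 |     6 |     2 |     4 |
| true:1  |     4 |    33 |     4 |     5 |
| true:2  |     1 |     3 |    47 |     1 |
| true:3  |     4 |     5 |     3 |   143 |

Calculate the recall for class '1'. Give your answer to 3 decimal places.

recall = TP/(TP+FN).
1: TP=33, FN=4+4+5=13 → 33/46 = 0.7174

0.717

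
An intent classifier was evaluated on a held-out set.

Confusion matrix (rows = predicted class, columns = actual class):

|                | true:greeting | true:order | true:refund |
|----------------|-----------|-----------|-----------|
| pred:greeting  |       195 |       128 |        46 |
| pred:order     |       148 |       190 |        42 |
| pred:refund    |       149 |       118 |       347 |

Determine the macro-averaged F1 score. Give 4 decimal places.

Per-class F1 score (2·TP/(2·TP+FP+FN)):
  greeting: TP=195, FP=128+46=174, FN=148+149=297 → 390/861 = 0.45296
  order: TP=190, FP=148+42=190, FN=128+118=246 → 380/816 = 0.46569
  refund: TP=347, FP=149+118=267, FN=46+42=88 → 694/1049 = 0.66158
Macro-F1 score = mean = (0.45296 + 0.46569 + 0.66158) / 3 = 0.5267

0.5267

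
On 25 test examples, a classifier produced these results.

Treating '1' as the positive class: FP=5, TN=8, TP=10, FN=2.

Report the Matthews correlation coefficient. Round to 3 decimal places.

0.458

MCC = (TP·TN − FP·FN) / √((TP+FP)(TP+FN)(TN+FP)(TN+FN))
Numerator = 10·8 − 5·2 = 70
Denominator = √(15·12·13·10) = √23400 = 152.9706
MCC = 70 / 152.9706 = 0.458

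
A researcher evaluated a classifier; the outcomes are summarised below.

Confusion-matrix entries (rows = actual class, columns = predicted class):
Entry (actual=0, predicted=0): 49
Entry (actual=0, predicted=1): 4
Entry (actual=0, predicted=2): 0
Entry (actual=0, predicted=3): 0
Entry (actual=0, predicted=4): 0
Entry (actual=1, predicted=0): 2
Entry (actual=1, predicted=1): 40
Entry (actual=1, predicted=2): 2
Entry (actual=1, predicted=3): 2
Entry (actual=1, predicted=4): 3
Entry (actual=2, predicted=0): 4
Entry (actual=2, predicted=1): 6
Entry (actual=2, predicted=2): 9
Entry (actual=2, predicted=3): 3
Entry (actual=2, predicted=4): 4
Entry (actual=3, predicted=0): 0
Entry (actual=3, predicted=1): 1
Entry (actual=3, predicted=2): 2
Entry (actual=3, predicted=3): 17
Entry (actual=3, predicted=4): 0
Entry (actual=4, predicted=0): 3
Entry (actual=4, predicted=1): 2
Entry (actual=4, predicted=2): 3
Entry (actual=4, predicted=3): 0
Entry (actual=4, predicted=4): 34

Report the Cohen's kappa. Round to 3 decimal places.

Observed agreement pₒ = trace/N = 149/190 = 0.7842
Expected agreement pₑ = Σ (rowᵢ·colᵢ)/N² = (53·58 + 49·53 + 26·16 + 20·22 + 42·41)/190² = 0.2285
κ = (pₒ − pₑ)/(1 − pₑ) = (0.7842 − 0.2285)/(1 − 0.2285) = 0.720

0.720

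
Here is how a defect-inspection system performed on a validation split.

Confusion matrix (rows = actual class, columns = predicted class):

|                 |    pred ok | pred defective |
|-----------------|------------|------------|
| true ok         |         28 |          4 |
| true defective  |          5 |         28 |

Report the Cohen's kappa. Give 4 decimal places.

0.7231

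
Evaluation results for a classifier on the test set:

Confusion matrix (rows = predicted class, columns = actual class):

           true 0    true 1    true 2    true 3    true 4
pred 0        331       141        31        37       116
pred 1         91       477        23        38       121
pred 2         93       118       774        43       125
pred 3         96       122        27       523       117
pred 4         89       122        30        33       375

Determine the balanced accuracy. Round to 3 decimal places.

Balanced accuracy = mean of per-class recall.
  0: recall = 331/700 = 0.4729
  1: recall = 477/980 = 0.4867
  2: recall = 774/885 = 0.8746
  3: recall = 523/674 = 0.7760
  4: recall = 375/854 = 0.4391
Mean = (0.4729 + 0.4867 + 0.8746 + 0.7760 + 0.4391) / 5 = 0.610

0.610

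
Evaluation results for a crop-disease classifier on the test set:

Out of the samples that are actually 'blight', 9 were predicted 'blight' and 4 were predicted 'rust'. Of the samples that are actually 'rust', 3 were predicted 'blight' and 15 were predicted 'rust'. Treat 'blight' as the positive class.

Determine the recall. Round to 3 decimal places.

Recall = TP/(TP+FN) = 9/(9+4) = 9/13 = 0.692

0.692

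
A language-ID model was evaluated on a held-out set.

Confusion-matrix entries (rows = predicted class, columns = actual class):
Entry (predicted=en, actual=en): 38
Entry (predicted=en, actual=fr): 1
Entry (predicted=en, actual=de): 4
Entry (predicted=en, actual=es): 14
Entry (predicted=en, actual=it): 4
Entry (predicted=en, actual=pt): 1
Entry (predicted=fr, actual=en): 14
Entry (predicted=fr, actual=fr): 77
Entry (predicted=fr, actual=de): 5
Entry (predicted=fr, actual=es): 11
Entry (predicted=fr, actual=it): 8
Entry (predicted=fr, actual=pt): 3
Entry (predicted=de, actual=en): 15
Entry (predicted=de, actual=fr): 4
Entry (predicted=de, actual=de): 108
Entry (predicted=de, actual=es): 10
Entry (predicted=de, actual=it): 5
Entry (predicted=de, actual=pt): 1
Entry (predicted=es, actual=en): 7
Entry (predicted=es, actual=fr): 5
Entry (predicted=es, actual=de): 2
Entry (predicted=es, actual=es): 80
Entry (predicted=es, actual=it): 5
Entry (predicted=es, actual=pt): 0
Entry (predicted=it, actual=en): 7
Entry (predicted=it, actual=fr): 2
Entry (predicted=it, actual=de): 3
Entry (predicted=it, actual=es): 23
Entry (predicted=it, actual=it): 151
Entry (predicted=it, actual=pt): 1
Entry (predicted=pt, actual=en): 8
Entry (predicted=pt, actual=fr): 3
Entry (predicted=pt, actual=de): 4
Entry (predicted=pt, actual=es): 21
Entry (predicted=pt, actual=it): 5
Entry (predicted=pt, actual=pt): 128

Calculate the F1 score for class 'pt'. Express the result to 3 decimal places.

0.845

Treat 'pt' as positive and all other classes as negative.
F1 score = 2·TP/(2·TP+FP+FN).
pt: TP=128, FP=8+3+4+21+5=41, FN=1+3+1+0+1=6 → 256/303 = 0.8449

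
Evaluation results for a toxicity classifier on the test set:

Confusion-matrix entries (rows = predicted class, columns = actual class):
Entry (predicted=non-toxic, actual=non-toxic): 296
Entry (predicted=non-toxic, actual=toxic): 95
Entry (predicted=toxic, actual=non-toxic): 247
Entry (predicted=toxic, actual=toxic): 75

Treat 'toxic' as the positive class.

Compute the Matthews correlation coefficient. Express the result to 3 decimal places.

-0.012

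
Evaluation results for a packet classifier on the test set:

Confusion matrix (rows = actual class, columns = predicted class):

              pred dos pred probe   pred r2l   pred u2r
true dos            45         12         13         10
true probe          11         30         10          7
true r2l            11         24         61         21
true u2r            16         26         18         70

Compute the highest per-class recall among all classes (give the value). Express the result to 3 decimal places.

Per-class recall (TP/(TP+FN)):
  dos: TP=45, FN=12+13+10=35 → 45/80 = 0.5625
  probe: TP=30, FN=11+10+7=28 → 30/58 = 0.5172
  r2l: TP=61, FN=11+24+21=56 → 61/117 = 0.5214
  u2r: TP=70, FN=16+26+18=60 → 70/130 = 0.5385
Highest is class 'dos' with recall = 0.563.

0.563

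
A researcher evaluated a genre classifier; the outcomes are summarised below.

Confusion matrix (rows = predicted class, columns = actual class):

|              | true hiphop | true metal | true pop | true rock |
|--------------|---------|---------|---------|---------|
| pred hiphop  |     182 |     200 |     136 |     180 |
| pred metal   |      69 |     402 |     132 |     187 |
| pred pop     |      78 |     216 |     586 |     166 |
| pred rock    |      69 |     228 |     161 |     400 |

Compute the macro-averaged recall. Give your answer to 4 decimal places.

0.4619

Per-class recall (TP/(TP+FN)):
  hiphop: TP=182, FN=69+78+69=216 → 182/398 = 0.45729
  metal: TP=402, FN=200+216+228=644 → 402/1046 = 0.38432
  pop: TP=586, FN=136+132+161=429 → 586/1015 = 0.57734
  rock: TP=400, FN=180+187+166=533 → 400/933 = 0.42872
Macro-recall = mean = (0.45729 + 0.38432 + 0.57734 + 0.42872) / 4 = 0.4619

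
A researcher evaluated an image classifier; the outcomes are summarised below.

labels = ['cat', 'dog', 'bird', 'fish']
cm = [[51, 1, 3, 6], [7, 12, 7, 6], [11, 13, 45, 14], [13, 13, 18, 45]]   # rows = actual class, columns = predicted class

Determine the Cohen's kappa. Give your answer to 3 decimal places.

0.425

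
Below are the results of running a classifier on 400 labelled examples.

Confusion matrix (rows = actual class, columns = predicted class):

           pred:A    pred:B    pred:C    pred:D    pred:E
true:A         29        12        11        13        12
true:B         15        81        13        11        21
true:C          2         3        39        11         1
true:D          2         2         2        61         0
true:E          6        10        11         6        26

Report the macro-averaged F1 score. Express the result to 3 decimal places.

0.569

Per-class F1 score (2·TP/(2·TP+FP+FN)):
  A: TP=29, FP=15+2+2+6=25, FN=12+11+13+12=48 → 58/131 = 0.4427
  B: TP=81, FP=12+3+2+10=27, FN=15+13+11+21=60 → 162/249 = 0.6506
  C: TP=39, FP=11+13+2+11=37, FN=2+3+11+1=17 → 78/132 = 0.5909
  D: TP=61, FP=13+11+11+6=41, FN=2+2+2+0=6 → 122/169 = 0.7219
  E: TP=26, FP=12+21+1+0=34, FN=6+10+11+6=33 → 52/119 = 0.4370
Macro-F1 score = mean = (0.4427 + 0.6506 + 0.5909 + 0.7219 + 0.4370) / 5 = 0.569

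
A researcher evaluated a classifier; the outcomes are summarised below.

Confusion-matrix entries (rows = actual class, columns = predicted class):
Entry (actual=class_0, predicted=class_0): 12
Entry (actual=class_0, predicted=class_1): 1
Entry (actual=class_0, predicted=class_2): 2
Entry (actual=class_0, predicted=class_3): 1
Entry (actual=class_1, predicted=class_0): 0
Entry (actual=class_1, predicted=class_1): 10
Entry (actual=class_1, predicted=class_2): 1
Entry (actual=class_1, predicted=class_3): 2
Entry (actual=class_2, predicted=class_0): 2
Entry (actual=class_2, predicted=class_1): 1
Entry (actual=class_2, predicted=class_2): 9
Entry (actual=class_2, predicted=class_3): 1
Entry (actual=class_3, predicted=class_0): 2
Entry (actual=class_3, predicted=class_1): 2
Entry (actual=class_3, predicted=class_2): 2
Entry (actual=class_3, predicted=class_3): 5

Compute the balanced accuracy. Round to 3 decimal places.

0.667

Balanced accuracy = mean of per-class recall.
  class_0: recall = 12/16 = 0.7500
  class_1: recall = 10/13 = 0.7692
  class_2: recall = 9/13 = 0.6923
  class_3: recall = 5/11 = 0.4545
Mean = (0.7500 + 0.7692 + 0.6923 + 0.4545) / 4 = 0.667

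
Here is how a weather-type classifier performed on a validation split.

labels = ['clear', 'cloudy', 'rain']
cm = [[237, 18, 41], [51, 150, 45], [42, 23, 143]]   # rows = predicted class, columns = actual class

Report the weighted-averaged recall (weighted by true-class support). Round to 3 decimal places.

0.707

Per-class recall (TP/(TP+FN)):
  clear: TP=237, FN=51+42=93 → 237/330 = 0.7182
  cloudy: TP=150, FN=18+23=41 → 150/191 = 0.7853
  rain: TP=143, FN=41+45=86 → 143/229 = 0.6245
Weighted-recall = Σ (supportᵢ/N)·recallᵢ with N=750: (330/750)·0.7182 + (191/750)·0.7853 + (229/750)·0.6245 = 0.707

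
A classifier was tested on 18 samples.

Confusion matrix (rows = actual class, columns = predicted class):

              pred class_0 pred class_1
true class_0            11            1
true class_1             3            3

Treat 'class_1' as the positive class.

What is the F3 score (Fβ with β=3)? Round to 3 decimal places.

Fβ = (1+β²)·TP / ((1+β²)·TP + β²·FN + FP), with β²=9
= 10·3 / (10·3 + 9·3 + 1) = 0.517

0.517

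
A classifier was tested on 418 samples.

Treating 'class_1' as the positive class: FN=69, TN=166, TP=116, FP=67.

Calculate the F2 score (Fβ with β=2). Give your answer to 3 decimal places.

Fβ = (1+β²)·TP / ((1+β²)·TP + β²·FN + FP), with β²=4
= 5·116 / (5·116 + 4·69 + 67) = 0.628

0.628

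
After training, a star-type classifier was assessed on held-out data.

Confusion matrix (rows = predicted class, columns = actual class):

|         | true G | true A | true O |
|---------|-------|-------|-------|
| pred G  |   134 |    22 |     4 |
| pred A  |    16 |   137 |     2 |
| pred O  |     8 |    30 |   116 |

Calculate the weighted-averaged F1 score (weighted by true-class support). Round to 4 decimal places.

Per-class F1 score (2·TP/(2·TP+FP+FN)):
  G: TP=134, FP=22+4=26, FN=16+8=24 → 268/318 = 0.84277
  A: TP=137, FP=16+2=18, FN=22+30=52 → 274/344 = 0.79651
  O: TP=116, FP=8+30=38, FN=4+2=6 → 232/276 = 0.84058
Weighted-F1 score = Σ (supportᵢ/N)·F1 scoreᵢ with N=469: (158/469)·0.84277 + (189/469)·0.79651 + (122/469)·0.84058 = 0.8236

0.8236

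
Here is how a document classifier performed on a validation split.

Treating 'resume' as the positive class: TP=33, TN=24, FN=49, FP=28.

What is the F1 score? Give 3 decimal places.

Precision = TP/(TP+FP) = 33/61 = 0.5410
Recall = TP/(TP+FN) = 33/82 = 0.4024
F1 = 2·TP/(2·TP+FP+FN) = 66/143 = 0.462

0.462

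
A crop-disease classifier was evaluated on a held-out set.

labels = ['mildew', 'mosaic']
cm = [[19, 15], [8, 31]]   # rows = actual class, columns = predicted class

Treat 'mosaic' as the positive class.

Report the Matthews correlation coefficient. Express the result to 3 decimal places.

MCC = (TP·TN − FP·FN) / √((TP+FP)(TP+FN)(TN+FP)(TN+FN))
Numerator = 31·19 − 15·8 = 469
Denominator = √(46·39·34·27) = √1646892 = 1283.3129
MCC = 469 / 1283.3129 = 0.365

0.365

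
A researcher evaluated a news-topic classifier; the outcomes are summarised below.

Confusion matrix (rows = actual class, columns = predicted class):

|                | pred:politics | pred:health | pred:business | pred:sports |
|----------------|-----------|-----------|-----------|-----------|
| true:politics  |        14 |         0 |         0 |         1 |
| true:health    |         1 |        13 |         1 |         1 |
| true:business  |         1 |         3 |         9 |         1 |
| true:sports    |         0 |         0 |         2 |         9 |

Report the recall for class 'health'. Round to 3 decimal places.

0.813

Treat 'health' as positive and all other classes as negative.
recall = TP/(TP+FN).
health: TP=13, FN=1+1+1=3 → 13/16 = 0.8125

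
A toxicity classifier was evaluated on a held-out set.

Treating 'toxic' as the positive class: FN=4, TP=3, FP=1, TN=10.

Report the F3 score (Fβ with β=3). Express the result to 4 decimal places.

0.4478

Fβ = (1+β²)·TP / ((1+β²)·TP + β²·FN + FP), with β²=9
= 10·3 / (10·3 + 9·4 + 1) = 0.4478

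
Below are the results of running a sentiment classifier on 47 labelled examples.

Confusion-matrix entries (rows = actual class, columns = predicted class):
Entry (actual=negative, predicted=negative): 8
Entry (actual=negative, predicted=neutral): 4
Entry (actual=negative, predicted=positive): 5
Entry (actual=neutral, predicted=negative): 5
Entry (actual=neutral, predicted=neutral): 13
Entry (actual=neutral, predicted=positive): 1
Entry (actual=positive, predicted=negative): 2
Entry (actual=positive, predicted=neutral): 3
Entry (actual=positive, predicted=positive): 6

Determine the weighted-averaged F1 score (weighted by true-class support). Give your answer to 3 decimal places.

Per-class F1 score (2·TP/(2·TP+FP+FN)):
  negative: TP=8, FP=5+2=7, FN=4+5=9 → 16/32 = 0.5000
  neutral: TP=13, FP=4+3=7, FN=5+1=6 → 26/39 = 0.6667
  positive: TP=6, FP=5+1=6, FN=2+3=5 → 12/23 = 0.5217
Weighted-F1 score = Σ (supportᵢ/N)·F1 scoreᵢ with N=47: (17/47)·0.5000 + (19/47)·0.6667 + (11/47)·0.5217 = 0.572

0.572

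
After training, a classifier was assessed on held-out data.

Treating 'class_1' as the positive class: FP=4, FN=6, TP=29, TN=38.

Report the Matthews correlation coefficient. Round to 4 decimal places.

0.7379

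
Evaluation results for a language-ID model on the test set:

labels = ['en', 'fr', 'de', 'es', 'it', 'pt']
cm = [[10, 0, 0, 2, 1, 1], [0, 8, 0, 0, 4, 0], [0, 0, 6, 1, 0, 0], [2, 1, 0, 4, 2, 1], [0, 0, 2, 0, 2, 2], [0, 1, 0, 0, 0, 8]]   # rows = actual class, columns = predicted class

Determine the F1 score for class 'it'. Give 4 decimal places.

F1 score = 2·TP/(2·TP+FP+FN).
it: TP=2, FP=1+4+0+2+0=7, FN=0+0+2+0+2=4 → 4/15 = 0.26667

0.2667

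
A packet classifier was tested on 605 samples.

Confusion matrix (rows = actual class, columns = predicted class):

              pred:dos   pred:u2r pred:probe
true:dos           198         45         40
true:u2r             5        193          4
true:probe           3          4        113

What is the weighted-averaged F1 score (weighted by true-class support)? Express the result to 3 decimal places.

Per-class F1 score (2·TP/(2·TP+FP+FN)):
  dos: TP=198, FP=5+3=8, FN=45+40=85 → 396/489 = 0.8098
  u2r: TP=193, FP=45+4=49, FN=5+4=9 → 386/444 = 0.8694
  probe: TP=113, FP=40+4=44, FN=3+4=7 → 226/277 = 0.8159
Weighted-F1 score = Σ (supportᵢ/N)·F1 scoreᵢ with N=605: (283/605)·0.8098 + (202/605)·0.8694 + (120/605)·0.8159 = 0.831

0.831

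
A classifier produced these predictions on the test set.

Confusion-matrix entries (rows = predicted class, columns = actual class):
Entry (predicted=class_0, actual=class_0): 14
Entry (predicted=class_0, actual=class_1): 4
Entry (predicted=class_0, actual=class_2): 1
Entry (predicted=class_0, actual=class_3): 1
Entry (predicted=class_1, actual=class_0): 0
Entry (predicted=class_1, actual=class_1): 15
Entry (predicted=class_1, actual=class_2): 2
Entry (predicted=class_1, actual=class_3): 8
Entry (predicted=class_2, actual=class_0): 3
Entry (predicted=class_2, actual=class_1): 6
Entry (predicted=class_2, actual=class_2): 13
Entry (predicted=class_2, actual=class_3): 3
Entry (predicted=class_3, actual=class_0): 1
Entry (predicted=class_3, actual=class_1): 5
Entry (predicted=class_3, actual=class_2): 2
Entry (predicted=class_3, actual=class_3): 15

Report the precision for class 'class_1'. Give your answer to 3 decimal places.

One-vs-rest for 'class_1': TP = diagonal; FP = other classes predicted 'class_1'; FN = 'class_1' predicted as other.
precision = TP/(TP+FP).
class_1: TP=15, FP=0+2+8=10 → 15/25 = 0.6000

0.600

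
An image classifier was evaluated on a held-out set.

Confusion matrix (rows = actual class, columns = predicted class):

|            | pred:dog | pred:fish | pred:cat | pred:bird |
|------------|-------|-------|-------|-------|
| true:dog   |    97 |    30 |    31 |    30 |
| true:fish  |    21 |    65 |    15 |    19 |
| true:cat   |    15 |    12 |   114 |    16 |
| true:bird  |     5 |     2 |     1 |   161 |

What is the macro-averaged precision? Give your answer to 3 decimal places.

Per-class precision (TP/(TP+FP)):
  dog: TP=97, FP=21+15+5=41 → 97/138 = 0.7029
  fish: TP=65, FP=30+12+2=44 → 65/109 = 0.5963
  cat: TP=114, FP=31+15+1=47 → 114/161 = 0.7081
  bird: TP=161, FP=30+19+16=65 → 161/226 = 0.7124
Macro-precision = mean = (0.7029 + 0.5963 + 0.7081 + 0.7124) / 4 = 0.680

0.680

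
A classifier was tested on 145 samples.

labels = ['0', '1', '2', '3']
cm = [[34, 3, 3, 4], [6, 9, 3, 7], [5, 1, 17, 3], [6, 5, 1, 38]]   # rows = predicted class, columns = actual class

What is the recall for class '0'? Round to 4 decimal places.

One-vs-rest for '0': TP = diagonal; FP = other classes predicted '0'; FN = '0' predicted as other.
recall = TP/(TP+FN).
0: TP=34, FN=6+5+6=17 → 34/51 = 0.66667

0.6667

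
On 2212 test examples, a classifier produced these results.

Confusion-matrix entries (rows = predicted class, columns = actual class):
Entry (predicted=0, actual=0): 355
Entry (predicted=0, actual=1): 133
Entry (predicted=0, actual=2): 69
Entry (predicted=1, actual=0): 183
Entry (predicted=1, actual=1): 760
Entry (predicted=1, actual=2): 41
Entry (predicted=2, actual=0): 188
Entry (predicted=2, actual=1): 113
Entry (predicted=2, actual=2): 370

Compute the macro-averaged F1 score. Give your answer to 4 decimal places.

0.6534

Per-class F1 score (2·TP/(2·TP+FP+FN)):
  0: TP=355, FP=133+69=202, FN=183+188=371 → 710/1283 = 0.55339
  1: TP=760, FP=183+41=224, FN=133+113=246 → 1520/1990 = 0.76382
  2: TP=370, FP=188+113=301, FN=69+41=110 → 740/1151 = 0.64292
Macro-F1 score = mean = (0.55339 + 0.76382 + 0.64292) / 3 = 0.6534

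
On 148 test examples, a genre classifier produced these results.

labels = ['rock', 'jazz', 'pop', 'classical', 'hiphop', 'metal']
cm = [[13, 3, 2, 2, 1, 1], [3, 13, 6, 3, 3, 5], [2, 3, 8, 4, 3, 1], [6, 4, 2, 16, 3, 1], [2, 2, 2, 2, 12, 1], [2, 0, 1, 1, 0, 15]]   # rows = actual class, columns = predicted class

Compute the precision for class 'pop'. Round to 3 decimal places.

0.381

Take TP from the diagonal, FP from the rest of the 'pop' prediction marginal, FN from the rest of the 'pop' actual marginal.
precision = TP/(TP+FP).
pop: TP=8, FP=2+6+2+2+1=13 → 8/21 = 0.3810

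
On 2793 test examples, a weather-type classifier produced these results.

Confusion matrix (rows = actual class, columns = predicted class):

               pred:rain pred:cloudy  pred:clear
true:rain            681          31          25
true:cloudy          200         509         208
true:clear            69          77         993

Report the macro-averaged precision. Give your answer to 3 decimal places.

Per-class precision (TP/(TP+FP)):
  rain: TP=681, FP=200+69=269 → 681/950 = 0.7168
  cloudy: TP=509, FP=31+77=108 → 509/617 = 0.8250
  clear: TP=993, FP=25+208=233 → 993/1226 = 0.8100
Macro-precision = mean = (0.7168 + 0.8250 + 0.8100) / 3 = 0.784

0.784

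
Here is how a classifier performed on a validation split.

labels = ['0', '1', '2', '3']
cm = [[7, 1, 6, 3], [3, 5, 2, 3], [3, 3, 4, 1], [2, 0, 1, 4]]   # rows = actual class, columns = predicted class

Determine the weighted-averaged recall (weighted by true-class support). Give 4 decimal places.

Per-class recall (TP/(TP+FN)):
  0: TP=7, FN=1+6+3=10 → 7/17 = 0.41176
  1: TP=5, FN=3+2+3=8 → 5/13 = 0.38462
  2: TP=4, FN=3+3+1=7 → 4/11 = 0.36364
  3: TP=4, FN=2+0+1=3 → 4/7 = 0.57143
Weighted-recall = Σ (supportᵢ/N)·recallᵢ with N=48: (17/48)·0.41176 + (13/48)·0.38462 + (11/48)·0.36364 + (7/48)·0.57143 = 0.4167

0.4167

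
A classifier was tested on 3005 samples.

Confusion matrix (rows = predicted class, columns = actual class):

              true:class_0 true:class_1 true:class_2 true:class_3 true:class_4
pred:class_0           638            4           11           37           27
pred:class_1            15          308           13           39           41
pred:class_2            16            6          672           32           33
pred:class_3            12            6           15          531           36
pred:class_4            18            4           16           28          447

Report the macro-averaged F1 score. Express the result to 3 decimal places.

Per-class F1 score (2·TP/(2·TP+FP+FN)):
  class_0: TP=638, FP=4+11+37+27=79, FN=15+16+12+18=61 → 1276/1416 = 0.9011
  class_1: TP=308, FP=15+13+39+41=108, FN=4+6+6+4=20 → 616/744 = 0.8280
  class_2: TP=672, FP=16+6+32+33=87, FN=11+13+15+16=55 → 1344/1486 = 0.9044
  class_3: TP=531, FP=12+6+15+36=69, FN=37+39+32+28=136 → 1062/1267 = 0.8382
  class_4: TP=447, FP=18+4+16+28=66, FN=27+41+33+36=137 → 894/1097 = 0.8149
Macro-F1 score = mean = (0.9011 + 0.8280 + 0.9044 + 0.8382 + 0.8149) / 5 = 0.857

0.857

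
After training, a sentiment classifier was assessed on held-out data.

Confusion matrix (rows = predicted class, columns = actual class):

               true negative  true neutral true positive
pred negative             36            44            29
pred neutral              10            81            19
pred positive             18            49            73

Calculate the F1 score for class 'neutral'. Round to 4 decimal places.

Treat 'neutral' as positive and all other classes as negative.
F1 score = 2·TP/(2·TP+FP+FN).
neutral: TP=81, FP=10+19=29, FN=44+49=93 → 162/284 = 0.57042

0.5704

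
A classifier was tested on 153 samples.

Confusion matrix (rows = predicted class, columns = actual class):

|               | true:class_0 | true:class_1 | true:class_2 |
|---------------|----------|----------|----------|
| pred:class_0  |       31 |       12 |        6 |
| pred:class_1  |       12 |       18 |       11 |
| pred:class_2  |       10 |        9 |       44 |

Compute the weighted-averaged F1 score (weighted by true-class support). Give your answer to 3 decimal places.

Per-class F1 score (2·TP/(2·TP+FP+FN)):
  class_0: TP=31, FP=12+6=18, FN=12+10=22 → 62/102 = 0.6078
  class_1: TP=18, FP=12+11=23, FN=12+9=21 → 36/80 = 0.4500
  class_2: TP=44, FP=10+9=19, FN=6+11=17 → 88/124 = 0.7097
Weighted-F1 score = Σ (supportᵢ/N)·F1 scoreᵢ with N=153: (53/153)·0.6078 + (39/153)·0.4500 + (61/153)·0.7097 = 0.608

0.608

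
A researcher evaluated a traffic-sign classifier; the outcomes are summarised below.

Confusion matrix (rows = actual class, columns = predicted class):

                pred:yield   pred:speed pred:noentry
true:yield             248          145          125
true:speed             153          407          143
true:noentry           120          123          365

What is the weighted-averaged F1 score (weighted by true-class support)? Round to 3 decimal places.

Per-class F1 score (2·TP/(2·TP+FP+FN)):
  yield: TP=248, FP=153+120=273, FN=145+125=270 → 496/1039 = 0.4774
  speed: TP=407, FP=145+123=268, FN=153+143=296 → 814/1378 = 0.5907
  noentry: TP=365, FP=125+143=268, FN=120+123=243 → 730/1241 = 0.5882
Weighted-F1 score = Σ (supportᵢ/N)·F1 scoreᵢ with N=1829: (518/1829)·0.4774 + (703/1829)·0.5907 + (608/1829)·0.5882 = 0.558

0.558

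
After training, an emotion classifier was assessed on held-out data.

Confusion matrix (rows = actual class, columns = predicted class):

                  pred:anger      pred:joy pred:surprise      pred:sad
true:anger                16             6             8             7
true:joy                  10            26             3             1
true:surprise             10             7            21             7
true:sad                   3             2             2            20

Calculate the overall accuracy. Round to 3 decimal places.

Accuracy = trace / total = (16+26+21+20=83) / 149 = 83/149 = 0.557

0.557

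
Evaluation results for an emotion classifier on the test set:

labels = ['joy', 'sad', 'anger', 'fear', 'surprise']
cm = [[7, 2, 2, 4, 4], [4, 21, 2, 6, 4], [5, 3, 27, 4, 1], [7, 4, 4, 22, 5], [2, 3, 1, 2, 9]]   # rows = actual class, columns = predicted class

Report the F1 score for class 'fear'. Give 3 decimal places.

Take TP from the diagonal, FP from the rest of the 'fear' prediction marginal, FN from the rest of the 'fear' actual marginal.
F1 score = 2·TP/(2·TP+FP+FN).
fear: TP=22, FP=4+6+4+2=16, FN=7+4+4+5=20 → 44/80 = 0.5500

0.550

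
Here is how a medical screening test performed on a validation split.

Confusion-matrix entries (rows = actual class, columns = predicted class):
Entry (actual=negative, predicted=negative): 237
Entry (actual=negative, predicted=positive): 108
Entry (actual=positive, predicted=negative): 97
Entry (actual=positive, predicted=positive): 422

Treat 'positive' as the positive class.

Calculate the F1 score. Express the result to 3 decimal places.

Precision = TP/(TP+FP) = 422/530 = 0.7962
Recall = TP/(TP+FN) = 422/519 = 0.8131
F1 = 2·TP/(2·TP+FP+FN) = 844/1049 = 0.805

0.805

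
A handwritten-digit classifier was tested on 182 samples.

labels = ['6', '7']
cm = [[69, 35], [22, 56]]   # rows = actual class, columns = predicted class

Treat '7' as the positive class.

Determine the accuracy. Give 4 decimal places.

0.6868

Accuracy = (TP+TN)/N = (56+69)/182 = 0.6868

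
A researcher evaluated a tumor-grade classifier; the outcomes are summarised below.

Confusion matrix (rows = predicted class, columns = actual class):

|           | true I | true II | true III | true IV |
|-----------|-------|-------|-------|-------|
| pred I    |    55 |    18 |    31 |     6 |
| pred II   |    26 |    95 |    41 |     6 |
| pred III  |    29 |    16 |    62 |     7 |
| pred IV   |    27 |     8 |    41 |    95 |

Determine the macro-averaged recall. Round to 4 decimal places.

0.5706

Per-class recall (TP/(TP+FN)):
  I: TP=55, FN=26+29+27=82 → 55/137 = 0.40146
  II: TP=95, FN=18+16+8=42 → 95/137 = 0.69343
  III: TP=62, FN=31+41+41=113 → 62/175 = 0.35429
  IV: TP=95, FN=6+6+7=19 → 95/114 = 0.83333
Macro-recall = mean = (0.40146 + 0.69343 + 0.35429 + 0.83333) / 4 = 0.5706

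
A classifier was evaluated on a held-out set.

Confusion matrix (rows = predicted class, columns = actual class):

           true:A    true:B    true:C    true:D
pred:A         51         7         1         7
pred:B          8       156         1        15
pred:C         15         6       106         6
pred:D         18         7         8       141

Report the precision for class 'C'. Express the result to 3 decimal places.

precision = TP/(TP+FP).
C: TP=106, FP=15+6+6=27 → 106/133 = 0.7970

0.797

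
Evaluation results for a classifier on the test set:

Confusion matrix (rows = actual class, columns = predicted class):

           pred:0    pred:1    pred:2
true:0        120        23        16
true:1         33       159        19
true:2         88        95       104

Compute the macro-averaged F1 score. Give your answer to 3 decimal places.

0.580

Per-class F1 score (2·TP/(2·TP+FP+FN)):
  0: TP=120, FP=33+88=121, FN=23+16=39 → 240/400 = 0.6000
  1: TP=159, FP=23+95=118, FN=33+19=52 → 318/488 = 0.6516
  2: TP=104, FP=16+19=35, FN=88+95=183 → 208/426 = 0.4883
Macro-F1 score = mean = (0.6000 + 0.6516 + 0.4883) / 3 = 0.580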